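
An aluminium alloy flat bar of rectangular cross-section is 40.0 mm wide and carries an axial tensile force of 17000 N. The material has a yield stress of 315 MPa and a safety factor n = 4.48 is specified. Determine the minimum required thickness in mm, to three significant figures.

t = 6.04 mm

σ_allow = 315/4.48 = 70.31 MPa.
Required area A = F/σ_allow = 17000/70.31 = 241.8 mm².
t = A/w = 241.8/40.0 = 6.044 mm.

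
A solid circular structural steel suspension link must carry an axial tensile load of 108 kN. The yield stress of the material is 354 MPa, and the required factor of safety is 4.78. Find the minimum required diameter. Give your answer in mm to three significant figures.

d = 43.1 mm

Allowable stress σ_allow = 354/4.78 = 74.06 MPa.
Required area A = F/σ_allow = 108000/74.06 = 1458 mm².
A = πd²/4 → d = √(4A/π) = 43.09 mm.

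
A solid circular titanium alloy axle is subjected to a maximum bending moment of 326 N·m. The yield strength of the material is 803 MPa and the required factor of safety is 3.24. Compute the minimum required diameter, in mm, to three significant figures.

d = 23.8 mm

σ_allow = 803/3.24 = 247.8 MPa.
For a solid circular section σ = 32M/(πd³), so d³ = 32M/(π σ_allow) = 32×326000/(π×247.8) = 13400 mm³.
d = 23.75 mm.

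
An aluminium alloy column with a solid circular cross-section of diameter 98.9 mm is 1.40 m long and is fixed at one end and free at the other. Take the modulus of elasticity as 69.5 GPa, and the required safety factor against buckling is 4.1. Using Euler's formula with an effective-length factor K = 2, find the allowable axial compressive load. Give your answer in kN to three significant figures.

P_allow = 100 kN

I = πd⁴/64 = π×98.9⁴/64 = 4.696×10^6 mm⁴.
Effective length L_e = KL = 2×1.40 m = 2800 mm.
Euler critical load P_cr = π²EI/L_e² = π²×69500×4.696×10^6/2800² = 410900 N.
P_allow = P_cr/n = 410900/4.1 = 100200 N.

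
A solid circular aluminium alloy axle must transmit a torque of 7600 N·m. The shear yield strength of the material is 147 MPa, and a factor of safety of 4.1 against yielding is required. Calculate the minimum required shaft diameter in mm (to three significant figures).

d = 103 mm

Allowable shear stress τ_allow = 147/4.1 = 35.85 MPa.
For a solid shaft τ = 16T/(πd³), so d³ = 16T/(π τ_allow) = 16×7600000/(π×35.85) = 1.080×10^6 mm³.
d = (1.080×10^6)^(1/3) = 102.6 mm.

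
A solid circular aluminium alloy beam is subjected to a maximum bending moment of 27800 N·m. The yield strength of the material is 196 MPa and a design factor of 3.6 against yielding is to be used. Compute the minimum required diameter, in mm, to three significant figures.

d = 173 mm

σ_allow = 196/3.6 = 54.44 MPa.
For a solid circular section σ = 32M/(πd³), so d³ = 32M/(π σ_allow) = 32×2.7800×10^7/(π×54.44) = 5.201×10^6 mm³.
d = 173.3 mm.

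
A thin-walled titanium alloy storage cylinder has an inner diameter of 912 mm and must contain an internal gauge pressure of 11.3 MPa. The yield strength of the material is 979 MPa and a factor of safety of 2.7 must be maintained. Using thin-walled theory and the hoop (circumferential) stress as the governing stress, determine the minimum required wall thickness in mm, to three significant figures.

t = 14.2 mm

σ_allow = 979/2.7 = 362.6 MPa.
Hoop stress σ_h = pD/(2t), so t = pD/(2σ_allow) = 11.3×912/(2×362.6) = 14.21 mm.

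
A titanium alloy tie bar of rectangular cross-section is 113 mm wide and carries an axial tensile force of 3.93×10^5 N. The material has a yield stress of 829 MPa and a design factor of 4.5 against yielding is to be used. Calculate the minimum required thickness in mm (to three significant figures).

σ_allow = 829/4.5 = 184.2 MPa.
Required area A = F/σ_allow = 393000/184.2 = 2133 mm².
t = A/w = 2133/113 = 18.88 mm.

t = 18.9 mm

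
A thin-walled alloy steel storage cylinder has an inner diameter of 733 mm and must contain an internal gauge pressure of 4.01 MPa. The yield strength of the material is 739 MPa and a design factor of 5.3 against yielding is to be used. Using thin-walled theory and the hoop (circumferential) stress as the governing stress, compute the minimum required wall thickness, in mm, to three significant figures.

σ_allow = 739/5.3 = 139.4 MPa.
Hoop stress σ_h = pD/(2t), so t = pD/(2σ_allow) = 4.01×733/(2×139.4) = 10.54 mm.

t = 10.5 mm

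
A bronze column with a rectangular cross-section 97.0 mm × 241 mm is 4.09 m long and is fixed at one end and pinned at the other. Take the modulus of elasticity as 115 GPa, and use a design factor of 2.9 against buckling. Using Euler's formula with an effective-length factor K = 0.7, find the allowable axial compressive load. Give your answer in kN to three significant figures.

P_allow = 875 kN

Buckling occurs about the weak axis: I_min = h·b³/12 = 241×97.0³/12 = 1.833×10^7 mm⁴ (b = 97.0 mm is the smaller dimension).
Effective length L_e = KL = 0.7×4.09 m = 2863 mm.
Euler critical load P_cr = π²EI/L_e² = π²×115000×1.833×10^7/2863² = 2.538×10^6 N.
P_allow = P_cr/n = 2.538×10^6/2.9 = 875200 N.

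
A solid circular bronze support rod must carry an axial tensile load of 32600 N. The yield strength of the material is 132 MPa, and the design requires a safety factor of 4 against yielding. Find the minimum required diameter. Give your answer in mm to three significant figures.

d = 35.5 mm

Allowable stress σ_allow = 132/4 = 33.00 MPa.
Required area A = F/σ_allow = 32600/33.00 = 987.9 mm².
A = πd²/4 → d = √(4A/π) = 35.47 mm.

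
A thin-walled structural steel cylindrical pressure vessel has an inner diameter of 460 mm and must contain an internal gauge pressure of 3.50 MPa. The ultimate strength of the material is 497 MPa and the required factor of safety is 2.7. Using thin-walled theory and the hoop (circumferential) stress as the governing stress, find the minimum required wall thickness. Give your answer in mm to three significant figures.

t = 4.37 mm

σ_allow = 497/2.7 = 184.1 MPa.
Hoop stress σ_h = pD/(2t), so t = pD/(2σ_allow) = 3.50×460/(2×184.1) = 4.373 mm.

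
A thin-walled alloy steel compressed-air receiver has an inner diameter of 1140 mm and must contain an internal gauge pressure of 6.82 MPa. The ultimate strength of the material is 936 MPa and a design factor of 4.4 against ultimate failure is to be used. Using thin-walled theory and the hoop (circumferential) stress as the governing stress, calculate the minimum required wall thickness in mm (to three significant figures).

t = 18.3 mm

σ_allow = 936/4.4 = 212.7 MPa.
Hoop stress σ_h = pD/(2t), so t = pD/(2σ_allow) = 6.82×1140/(2×212.7) = 18.27 mm.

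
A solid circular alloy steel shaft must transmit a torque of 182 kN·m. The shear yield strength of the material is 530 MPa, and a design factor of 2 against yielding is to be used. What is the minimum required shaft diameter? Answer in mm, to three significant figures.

d = 152 mm

Allowable shear stress τ_allow = 530/2 = 265.0 MPa.
For a solid shaft τ = 16T/(πd³), so d³ = 16T/(π τ_allow) = 16×1.8200×10^8/(π×265.0) = 3.498×10^6 mm³.
d = (3.498×10^6)^(1/3) = 151.8 mm.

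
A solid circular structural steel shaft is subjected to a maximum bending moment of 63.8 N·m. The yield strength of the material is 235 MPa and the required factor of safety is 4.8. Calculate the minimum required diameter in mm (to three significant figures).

σ_allow = 235/4.8 = 48.96 MPa.
For a solid circular section σ = 32M/(πd³), so d³ = 32M/(π σ_allow) = 32×63800/(π×48.96) = 13270 mm³.
d = 23.68 mm.

d = 23.7 mm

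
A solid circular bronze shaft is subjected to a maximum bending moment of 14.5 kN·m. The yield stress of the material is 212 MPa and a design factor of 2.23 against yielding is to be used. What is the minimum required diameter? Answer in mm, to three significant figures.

σ_allow = 212/2.23 = 95.07 MPa.
For a solid circular section σ = 32M/(πd³), so d³ = 32M/(π σ_allow) = 32×1.4500×10^7/(π×95.07) = 1.554×10^6 mm³.
d = 115.8 mm.

d = 116 mm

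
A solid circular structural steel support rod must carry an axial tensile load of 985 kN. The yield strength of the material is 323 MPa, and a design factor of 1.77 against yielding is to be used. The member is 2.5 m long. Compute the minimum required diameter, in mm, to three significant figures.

Allowable stress σ_allow = 323/1.77 = 182.5 MPa.
Required area A = F/σ_allow = 985000/182.5 = 5398 mm².
A = πd²/4 → d = √(4A/π) = 82.90 mm.

d = 82.9 mm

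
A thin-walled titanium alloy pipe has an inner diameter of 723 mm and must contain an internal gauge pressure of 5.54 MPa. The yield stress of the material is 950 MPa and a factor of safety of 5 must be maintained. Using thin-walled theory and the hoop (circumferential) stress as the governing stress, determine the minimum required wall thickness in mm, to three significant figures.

σ_allow = 950/5 = 190.0 MPa.
Hoop stress σ_h = pD/(2t), so t = pD/(2σ_allow) = 5.54×723/(2×190.0) = 10.54 mm.

t = 10.5 mm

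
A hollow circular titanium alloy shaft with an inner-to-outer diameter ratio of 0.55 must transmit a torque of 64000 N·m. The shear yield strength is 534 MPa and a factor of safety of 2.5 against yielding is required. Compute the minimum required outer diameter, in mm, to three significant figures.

τ_allow = 534/2.5 = 213.6 MPa.
For a hollow shaft τ = 16T/[πd_o³(1−k⁴)] with k = 0.55, so 1−k⁴ = 0.9085.
d_o³ = 16T/[π τ_allow (1−k⁴)] = 16×6.4000×10^7/(π×213.6×0.9085) = 1.680×10^6 mm³.
d_o = 118.9 mm.

d_o = 119 mm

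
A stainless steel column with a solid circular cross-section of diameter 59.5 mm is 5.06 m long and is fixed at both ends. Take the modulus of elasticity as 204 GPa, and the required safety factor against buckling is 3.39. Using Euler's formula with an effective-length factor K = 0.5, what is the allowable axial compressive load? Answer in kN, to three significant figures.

I = πd⁴/64 = π×59.5⁴/64 = 615200 mm⁴.
Effective length L_e = KL = 0.5×5.06 m = 2530 mm.
Euler critical load P_cr = π²EI/L_e² = π²×204000×615200/2530² = 193500 N.
P_allow = P_cr/n = 193500/3.39 = 57090 N.

P_allow = 57.1 kN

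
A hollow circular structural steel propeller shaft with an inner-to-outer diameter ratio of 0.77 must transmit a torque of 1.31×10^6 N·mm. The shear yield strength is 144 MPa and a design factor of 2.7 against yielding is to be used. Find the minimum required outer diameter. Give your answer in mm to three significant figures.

τ_allow = 144/2.7 = 53.33 MPa.
For a hollow shaft τ = 16T/[πd_o³(1−k⁴)] with k = 0.77, so 1−k⁴ = 0.6485.
d_o³ = 16T/[π τ_allow (1−k⁴)] = 16×1310000/(π×53.33×0.6485) = 192900 mm³.
d_o = 57.78 mm.

d_o = 57.8 mm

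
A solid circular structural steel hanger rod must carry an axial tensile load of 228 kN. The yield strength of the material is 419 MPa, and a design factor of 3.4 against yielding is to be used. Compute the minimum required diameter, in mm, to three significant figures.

d = 48.5 mm

Allowable stress σ_allow = 419/3.4 = 123.2 MPa.
Required area A = F/σ_allow = 228000/123.2 = 1850 mm².
A = πd²/4 → d = √(4A/π) = 48.53 mm.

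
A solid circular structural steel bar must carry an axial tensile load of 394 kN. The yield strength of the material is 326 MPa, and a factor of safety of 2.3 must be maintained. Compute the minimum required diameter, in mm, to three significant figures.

d = 59.5 mm

Allowable stress σ_allow = 326/2.3 = 141.7 MPa.
Required area A = F/σ_allow = 394000/141.7 = 2780 mm².
A = πd²/4 → d = √(4A/π) = 59.49 mm.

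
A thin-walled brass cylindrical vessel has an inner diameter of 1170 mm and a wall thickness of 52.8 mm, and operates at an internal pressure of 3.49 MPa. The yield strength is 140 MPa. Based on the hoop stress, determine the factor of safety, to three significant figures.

n = 3.62

σ_h = pD/(2t) = 3.49×1170/(2×52.8) = 38.67 MPa.
n = 140/38.67 = 3.621.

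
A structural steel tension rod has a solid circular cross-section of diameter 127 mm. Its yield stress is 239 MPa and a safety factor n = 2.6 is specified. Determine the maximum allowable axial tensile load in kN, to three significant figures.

F_allow = 1160 kN

σ_allow = 239/2.6 = 91.92 MPa.
A = πd²/4 = π×127²/4 = 12670 mm².
F_allow = σ_allow × A = 91.92×12670 = 1.164×10^6 N.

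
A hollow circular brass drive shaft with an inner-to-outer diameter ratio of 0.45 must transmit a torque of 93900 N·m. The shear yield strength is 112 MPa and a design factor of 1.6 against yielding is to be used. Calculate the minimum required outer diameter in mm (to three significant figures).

τ_allow = 112/1.6 = 70.00 MPa.
For a hollow shaft τ = 16T/[πd_o³(1−k⁴)] with k = 0.45, so 1−k⁴ = 0.9590.
d_o³ = 16T/[π τ_allow (1−k⁴)] = 16×9.3900×10^7/(π×70.00×0.9590) = 7.124×10^6 mm³.
d_o = 192.4 mm.

d_o = 192 mm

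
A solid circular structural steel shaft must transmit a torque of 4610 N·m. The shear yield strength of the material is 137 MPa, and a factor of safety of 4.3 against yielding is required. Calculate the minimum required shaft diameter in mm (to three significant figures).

d = 90.3 mm

Allowable shear stress τ_allow = 137/4.3 = 31.86 MPa.
For a solid shaft τ = 16T/(πd³), so d³ = 16T/(π τ_allow) = 16×4610000/(π×31.86) = 736900 mm³.
d = (736900)^(1/3) = 90.32 mm.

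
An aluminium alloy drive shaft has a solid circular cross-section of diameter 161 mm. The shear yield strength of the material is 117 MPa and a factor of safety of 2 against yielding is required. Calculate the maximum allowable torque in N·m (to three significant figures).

τ_allow = 117/2 = 58.50 MPa.
For a solid shaft T_allow = τ_allow·πd³/16; πd³/16 = π×161³/16 = 819400 mm³.
T_allow = 58.50×819400 = 4.794×10^7 N·mm = 47940 N·m.

T_allow = 47900 N·m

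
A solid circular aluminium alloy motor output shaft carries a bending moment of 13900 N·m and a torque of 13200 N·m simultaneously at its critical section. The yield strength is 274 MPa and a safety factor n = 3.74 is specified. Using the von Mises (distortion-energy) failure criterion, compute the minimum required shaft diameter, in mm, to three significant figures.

d = 136 mm

σ_allow = σ_y/n = 274/3.74 = 73.26 MPa.
For a solid shaft σ_b = 32M/(πd³) and τ = 16T/(πd³), so the von Mises stress is σ' = (16/πd³)·√(4M²+3T²).
√(4M²+3T²) = √(4×(1.390×10^7)² + 3×(1.320×10^7)²) = 3.599×10^7 N·mm.
d³ = 16×3.599×10^7/(π×73.26) = 2.502×10^6 mm³.
d = 135.8 mm.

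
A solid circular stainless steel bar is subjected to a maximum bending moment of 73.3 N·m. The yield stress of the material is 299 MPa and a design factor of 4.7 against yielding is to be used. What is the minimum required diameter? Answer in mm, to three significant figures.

σ_allow = 299/4.7 = 63.62 MPa.
For a solid circular section σ = 32M/(πd³), so d³ = 32M/(π σ_allow) = 32×73300/(π×63.62) = 11740 mm³.
d = 22.73 mm.

d = 22.7 mm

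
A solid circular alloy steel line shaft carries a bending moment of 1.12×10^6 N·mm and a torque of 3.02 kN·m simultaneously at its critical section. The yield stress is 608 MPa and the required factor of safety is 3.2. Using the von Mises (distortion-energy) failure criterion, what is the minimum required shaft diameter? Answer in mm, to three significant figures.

σ_allow = σ_y/n = 608/3.2 = 190.0 MPa.
For a solid shaft σ_b = 32M/(πd³) and τ = 16T/(πd³), so the von Mises stress is σ' = (16/πd³)·√(4M²+3T²).
√(4M²+3T²) = √(4×(1.120×10^6)² + 3×(3.020×10^6)²) = 5.690×10^6 N·mm.
d³ = 16×5.690×10^6/(π×190.0) = 152500 mm³.
d = 53.43 mm.

d = 53.4 mm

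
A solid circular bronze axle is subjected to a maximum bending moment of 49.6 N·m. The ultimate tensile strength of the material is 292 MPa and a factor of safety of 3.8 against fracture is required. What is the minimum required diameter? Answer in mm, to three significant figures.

σ_allow = 292/3.8 = 76.84 MPa.
For a solid circular section σ = 32M/(πd³), so d³ = 32M/(π σ_allow) = 32×49600/(π×76.84) = 6575 mm³.
d = 18.73 mm.

d = 18.7 mm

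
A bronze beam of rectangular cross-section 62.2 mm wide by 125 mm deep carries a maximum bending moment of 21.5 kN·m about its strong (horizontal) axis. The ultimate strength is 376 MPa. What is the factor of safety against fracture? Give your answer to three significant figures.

n = 2.83

Section modulus S = bh²/6 = 62.2×125²/6 = 162000 mm³.
σ = M/S = 2.1500×10^7/162000 = 132.7 MPa.
n = 376/132.7 = 2.833.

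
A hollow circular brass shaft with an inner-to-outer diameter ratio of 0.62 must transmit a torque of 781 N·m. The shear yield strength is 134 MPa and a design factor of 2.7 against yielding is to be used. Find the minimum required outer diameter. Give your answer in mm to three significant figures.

τ_allow = 134/2.7 = 49.63 MPa.
For a hollow shaft τ = 16T/[πd_o³(1−k⁴)] with k = 0.62, so 1−k⁴ = 0.8522.
d_o³ = 16T/[π τ_allow (1−k⁴)] = 16×781000/(π×49.63×0.8522) = 94040 mm³.
d_o = 45.48 mm.

d_o = 45.5 mm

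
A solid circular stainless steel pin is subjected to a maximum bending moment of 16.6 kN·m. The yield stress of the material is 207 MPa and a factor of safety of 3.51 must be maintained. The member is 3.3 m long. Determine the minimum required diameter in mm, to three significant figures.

d = 142 mm

σ_allow = 207/3.51 = 58.97 MPa.
For a solid circular section σ = 32M/(πd³), so d³ = 32M/(π σ_allow) = 32×1.6600×10^7/(π×58.97) = 2.867×10^6 mm³.
d = 142.1 mm.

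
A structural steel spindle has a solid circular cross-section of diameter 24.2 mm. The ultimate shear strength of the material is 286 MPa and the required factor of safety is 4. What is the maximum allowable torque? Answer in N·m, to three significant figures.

T_allow = 199 N·m

τ_allow = 286/4 = 71.50 MPa.
For a solid shaft T_allow = τ_allow·πd³/16; πd³/16 = π×24.2³/16 = 2783 mm³.
T_allow = 71.50×2783 = 199000 N·mm = 199.0 N·m.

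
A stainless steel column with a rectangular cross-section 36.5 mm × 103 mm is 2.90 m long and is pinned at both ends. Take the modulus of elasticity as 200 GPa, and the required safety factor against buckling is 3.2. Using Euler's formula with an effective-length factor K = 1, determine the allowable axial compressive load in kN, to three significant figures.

P_allow = 30.6 kN

Buckling occurs about the weak axis: I_min = h·b³/12 = 103×36.5³/12 = 417400 mm⁴ (b = 36.5 mm is the smaller dimension).
Effective length L_e = KL = 1×2.90 m = 2900 mm.
Euler critical load P_cr = π²EI/L_e² = π²×200000×417400/2900² = 97960 N.
P_allow = P_cr/n = 97960/3.2 = 30610 N.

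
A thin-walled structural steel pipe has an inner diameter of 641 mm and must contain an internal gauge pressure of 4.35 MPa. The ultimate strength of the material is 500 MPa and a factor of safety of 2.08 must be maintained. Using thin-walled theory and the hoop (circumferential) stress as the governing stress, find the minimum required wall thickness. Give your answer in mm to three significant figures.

t = 5.80 mm

σ_allow = 500/2.08 = 240.4 MPa.
Hoop stress σ_h = pD/(2t), so t = pD/(2σ_allow) = 4.35×641/(2×240.4) = 5.800 mm.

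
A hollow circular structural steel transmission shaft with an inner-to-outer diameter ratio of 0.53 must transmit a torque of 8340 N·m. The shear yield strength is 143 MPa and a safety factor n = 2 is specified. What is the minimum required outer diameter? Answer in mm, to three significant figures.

d_o = 86.4 mm

τ_allow = 143/2 = 71.50 MPa.
For a hollow shaft τ = 16T/[πd_o³(1−k⁴)] with k = 0.53, so 1−k⁴ = 0.9211.
d_o³ = 16T/[π τ_allow (1−k⁴)] = 16×8340000/(π×71.50×0.9211) = 644900 mm³.
d_o = 86.40 mm.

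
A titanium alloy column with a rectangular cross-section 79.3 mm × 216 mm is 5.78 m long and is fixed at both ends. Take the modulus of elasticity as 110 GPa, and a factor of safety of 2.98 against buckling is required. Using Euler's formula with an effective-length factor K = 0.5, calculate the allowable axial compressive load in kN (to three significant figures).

P_allow = 392 kN

Buckling occurs about the weak axis: I_min = h·b³/12 = 216×79.3³/12 = 8.976×10^6 mm⁴ (b = 79.3 mm is the smaller dimension).
Effective length L_e = KL = 0.5×5.78 m = 2890 mm.
Euler critical load P_cr = π²EI/L_e² = π²×110000×8.976×10^6/2890² = 1.167×10^6 N.
P_allow = P_cr/n = 1.167×10^6/2.98 = 391500 N.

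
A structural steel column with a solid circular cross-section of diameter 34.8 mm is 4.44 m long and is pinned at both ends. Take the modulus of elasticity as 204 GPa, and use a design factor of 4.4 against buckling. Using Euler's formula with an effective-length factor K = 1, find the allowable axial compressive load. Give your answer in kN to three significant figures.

P_allow = 1.67 kN

I = πd⁴/64 = π×34.8⁴/64 = 71990 mm⁴.
Effective length L_e = KL = 1×4.44 m = 4440 mm.
Euler critical load P_cr = π²EI/L_e² = π²×204000×71990/4440² = 7353 N.
P_allow = P_cr/n = 7353/4.4 = 1671 N.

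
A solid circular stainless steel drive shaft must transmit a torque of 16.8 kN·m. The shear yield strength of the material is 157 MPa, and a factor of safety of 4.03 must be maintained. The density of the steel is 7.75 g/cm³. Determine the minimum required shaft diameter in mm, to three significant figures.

Allowable shear stress τ_allow = 157/4.03 = 38.96 MPa.
For a solid shaft τ = 16T/(πd³), so d³ = 16T/(π τ_allow) = 16×1.6800×10^7/(π×38.96) = 2.196×10^6 mm³.
d = (2.196×10^6)^(1/3) = 130.0 mm.

d = 130 mm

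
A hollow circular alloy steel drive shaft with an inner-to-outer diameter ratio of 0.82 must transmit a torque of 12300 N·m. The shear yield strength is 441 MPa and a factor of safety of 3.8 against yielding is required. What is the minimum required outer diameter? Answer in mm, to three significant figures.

τ_allow = 441/3.8 = 116.1 MPa.
For a hollow shaft τ = 16T/[πd_o³(1−k⁴)] with k = 0.82, so 1−k⁴ = 0.5479.
d_o³ = 16T/[π τ_allow (1−k⁴)] = 16×1.2300×10^7/(π×116.1×0.5479) = 985200 mm³.
d_o = 99.51 mm.

d_o = 99.5 mm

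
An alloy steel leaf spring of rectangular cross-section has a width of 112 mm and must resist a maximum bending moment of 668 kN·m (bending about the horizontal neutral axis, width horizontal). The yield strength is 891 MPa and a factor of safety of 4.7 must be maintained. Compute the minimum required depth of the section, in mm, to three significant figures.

σ_allow = 891/4.7 = 189.6 MPa.
For a rectangular section σ = 6M/(bh²), so h² = 6M/(b σ_allow) = 6×6.6800×10^8/(112×189.6) = 188800 mm².
h = 434.5 mm.

h = 434 mm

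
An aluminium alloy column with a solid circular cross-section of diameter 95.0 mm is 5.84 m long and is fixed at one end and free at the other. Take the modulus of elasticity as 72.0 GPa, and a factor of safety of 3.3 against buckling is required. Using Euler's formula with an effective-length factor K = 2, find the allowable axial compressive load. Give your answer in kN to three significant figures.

I = πd⁴/64 = π×95.0⁴/64 = 3.998×10^6 mm⁴.
Effective length L_e = KL = 2×5.84 m = 11680 mm.
Euler critical load P_cr = π²EI/L_e² = π²×72000×3.998×10^6/11680² = 20830 N.
P_allow = P_cr/n = 20830/3.3 = 6311 N.

P_allow = 6.31 kN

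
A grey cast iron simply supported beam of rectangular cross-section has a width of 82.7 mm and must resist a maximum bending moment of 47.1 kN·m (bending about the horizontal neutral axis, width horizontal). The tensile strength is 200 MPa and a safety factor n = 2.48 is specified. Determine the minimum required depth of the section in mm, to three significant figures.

σ_allow = 200/2.48 = 80.65 MPa.
For a rectangular section σ = 6M/(bh²), so h² = 6M/(b σ_allow) = 6×4.7100×10^7/(82.7×80.65) = 42370 mm².
h = 205.8 mm.

h = 206 mm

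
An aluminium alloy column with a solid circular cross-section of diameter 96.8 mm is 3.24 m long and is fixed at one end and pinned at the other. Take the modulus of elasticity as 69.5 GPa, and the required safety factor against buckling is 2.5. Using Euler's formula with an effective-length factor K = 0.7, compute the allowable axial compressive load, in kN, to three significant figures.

P_allow = 230 kN

I = πd⁴/64 = π×96.8⁴/64 = 4.310×10^6 mm⁴.
Effective length L_e = KL = 0.7×3.24 m = 2268 mm.
Euler critical load P_cr = π²EI/L_e² = π²×69500×4.310×10^6/2268² = 574700 N.
P_allow = P_cr/n = 574700/2.5 = 229900 N.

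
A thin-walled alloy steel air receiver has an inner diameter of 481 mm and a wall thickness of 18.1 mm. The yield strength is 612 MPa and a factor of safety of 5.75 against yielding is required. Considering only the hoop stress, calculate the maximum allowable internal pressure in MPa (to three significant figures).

σ_allow = 612/5.75 = 106.4 MPa.
σ_h = pD/(2t) → p_allow = 2σ_allow t/D = 2×106.4×18.1/481 = 8.010 MPa.

p_allow = 8.01 MPa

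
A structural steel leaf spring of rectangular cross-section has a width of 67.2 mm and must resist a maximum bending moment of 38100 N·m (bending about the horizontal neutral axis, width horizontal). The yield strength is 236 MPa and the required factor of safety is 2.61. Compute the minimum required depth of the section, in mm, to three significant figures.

h = 194 mm

σ_allow = 236/2.61 = 90.42 MPa.
For a rectangular section σ = 6M/(bh²), so h² = 6M/(b σ_allow) = 6×3.8100×10^7/(67.2×90.42) = 37620 mm².
h = 194.0 mm.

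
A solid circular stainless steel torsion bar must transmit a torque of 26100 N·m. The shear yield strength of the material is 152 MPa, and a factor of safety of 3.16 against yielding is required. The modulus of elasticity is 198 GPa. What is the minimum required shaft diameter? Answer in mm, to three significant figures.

d = 140 mm

Allowable shear stress τ_allow = 152/3.16 = 48.10 MPa.
For a solid shaft τ = 16T/(πd³), so d³ = 16T/(π τ_allow) = 16×2.6100×10^7/(π×48.10) = 2.763×10^6 mm³.
d = (2.763×10^6)^(1/3) = 140.3 mm.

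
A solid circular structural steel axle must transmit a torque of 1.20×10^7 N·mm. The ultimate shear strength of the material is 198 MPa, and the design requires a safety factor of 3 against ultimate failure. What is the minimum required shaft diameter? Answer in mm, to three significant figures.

d = 97.5 mm

Allowable shear stress τ_allow = 198/3 = 66.00 MPa.
For a solid shaft τ = 16T/(πd³), so d³ = 16T/(π τ_allow) = 16×1.2000×10^7/(π×66.00) = 926000 mm³.
d = (926000)^(1/3) = 97.47 mm.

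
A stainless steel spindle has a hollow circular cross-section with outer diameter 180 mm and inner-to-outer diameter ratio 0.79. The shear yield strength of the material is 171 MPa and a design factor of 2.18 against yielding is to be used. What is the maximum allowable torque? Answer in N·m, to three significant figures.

T_allow = 54800 N·m

τ_allow = 171/2.18 = 78.44 MPa.
For a hollow shaft T_allow = τ_allow·πd_o³(1−k⁴)/16 with 1−k⁴ = 0.6105, so πd_o³(1−k⁴)/16 = 699100 mm³.
T_allow = 78.44×699100 = 5.484×10^7 N·mm = 54840 N·m.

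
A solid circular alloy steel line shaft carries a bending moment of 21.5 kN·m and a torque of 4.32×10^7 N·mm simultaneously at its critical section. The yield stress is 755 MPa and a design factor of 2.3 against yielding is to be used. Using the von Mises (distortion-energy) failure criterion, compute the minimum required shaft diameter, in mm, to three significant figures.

d = 110 mm

σ_allow = σ_y/n = 755/2.3 = 328.3 MPa.
For a solid shaft σ_b = 32M/(πd³) and τ = 16T/(πd³), so the von Mises stress is σ' = (16/πd³)·√(4M²+3T²).
√(4M²+3T²) = √(4×(2.150×10^7)² + 3×(4.320×10^7)²) = 8.630×10^7 N·mm.
d³ = 16×8.630×10^7/(π×328.3) = 1.339×10^6 mm³.
d = 110.2 mm.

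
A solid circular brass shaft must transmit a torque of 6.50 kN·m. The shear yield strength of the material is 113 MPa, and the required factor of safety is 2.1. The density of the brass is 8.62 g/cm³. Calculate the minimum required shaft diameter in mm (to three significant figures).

d = 85.1 mm

Allowable shear stress τ_allow = 113/2.1 = 53.81 MPa.
For a solid shaft τ = 16T/(πd³), so d³ = 16T/(π τ_allow) = 16×6500000/(π×53.81) = 615200 mm³.
d = (615200)^(1/3) = 85.05 mm.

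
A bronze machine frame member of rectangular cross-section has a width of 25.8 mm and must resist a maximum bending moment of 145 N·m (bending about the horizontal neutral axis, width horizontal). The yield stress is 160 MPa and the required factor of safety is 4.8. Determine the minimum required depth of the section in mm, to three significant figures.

σ_allow = 160/4.8 = 33.33 MPa.
For a rectangular section σ = 6M/(bh²), so h² = 6M/(b σ_allow) = 6×145000/(25.8×33.33) = 1012 mm².
h = 31.81 mm.

h = 31.8 mm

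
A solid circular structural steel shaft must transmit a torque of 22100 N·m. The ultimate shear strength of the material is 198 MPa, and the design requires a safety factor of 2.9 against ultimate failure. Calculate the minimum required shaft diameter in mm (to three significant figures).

d = 118 mm

Allowable shear stress τ_allow = 198/2.9 = 68.28 MPa.
For a solid shaft τ = 16T/(πd³), so d³ = 16T/(π τ_allow) = 16×2.2100×10^7/(π×68.28) = 1.649×10^6 mm³.
d = (1.649×10^6)^(1/3) = 118.1 mm.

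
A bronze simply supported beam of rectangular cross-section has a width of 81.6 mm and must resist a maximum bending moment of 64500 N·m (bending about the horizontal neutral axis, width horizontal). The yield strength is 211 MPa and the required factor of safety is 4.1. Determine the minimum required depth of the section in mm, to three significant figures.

h = 304 mm

σ_allow = 211/4.1 = 51.46 MPa.
For a rectangular section σ = 6M/(bh²), so h² = 6M/(b σ_allow) = 6×6.4500×10^7/(81.6×51.46) = 92160 mm².
h = 303.6 mm.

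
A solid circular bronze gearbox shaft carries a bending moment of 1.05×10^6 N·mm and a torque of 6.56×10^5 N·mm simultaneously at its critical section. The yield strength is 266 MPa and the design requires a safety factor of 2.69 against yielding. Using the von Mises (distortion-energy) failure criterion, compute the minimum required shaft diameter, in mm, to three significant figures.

d = 49.7 mm

σ_allow = σ_y/n = 266/2.69 = 98.88 MPa.
For a solid shaft σ_b = 32M/(πd³) and τ = 16T/(πd³), so the von Mises stress is σ' = (16/πd³)·√(4M²+3T²).
√(4M²+3T²) = √(4×(1.050×10^6)² + 3×(656000)²) = 2.388×10^6 N·mm.
d³ = 16×2.388×10^6/(π×98.88) = 123000 mm³.
d = 49.73 mm.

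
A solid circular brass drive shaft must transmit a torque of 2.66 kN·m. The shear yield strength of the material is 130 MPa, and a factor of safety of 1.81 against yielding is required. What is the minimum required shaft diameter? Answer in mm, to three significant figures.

Allowable shear stress τ_allow = 130/1.81 = 71.82 MPa.
For a solid shaft τ = 16T/(πd³), so d³ = 16T/(π τ_allow) = 16×2660000/(π×71.82) = 188600 mm³.
d = (188600)^(1/3) = 57.35 mm.

d = 57.3 mm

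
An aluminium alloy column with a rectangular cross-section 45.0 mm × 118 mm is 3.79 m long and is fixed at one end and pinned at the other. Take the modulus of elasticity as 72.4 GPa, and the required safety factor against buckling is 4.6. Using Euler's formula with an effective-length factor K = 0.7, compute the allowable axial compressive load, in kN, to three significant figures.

P_allow = 19.8 kN

Buckling occurs about the weak axis: I_min = h·b³/12 = 118×45.0³/12 = 896100 mm⁴ (b = 45.0 mm is the smaller dimension).
Effective length L_e = KL = 0.7×3.79 m = 2653 mm.
Euler critical load P_cr = π²EI/L_e² = π²×72400×896100/2653² = 90970 N.
P_allow = P_cr/n = 90970/4.6 = 19780 N.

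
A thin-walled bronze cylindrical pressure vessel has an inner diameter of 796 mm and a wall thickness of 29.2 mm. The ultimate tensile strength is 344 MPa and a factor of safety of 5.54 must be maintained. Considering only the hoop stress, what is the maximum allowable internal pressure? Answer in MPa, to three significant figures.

p_allow = 4.56 MPa

σ_allow = 344/5.54 = 62.09 MPa.
σ_h = pD/(2t) → p_allow = 2σ_allow t/D = 2×62.09×29.2/796 = 4.556 MPa.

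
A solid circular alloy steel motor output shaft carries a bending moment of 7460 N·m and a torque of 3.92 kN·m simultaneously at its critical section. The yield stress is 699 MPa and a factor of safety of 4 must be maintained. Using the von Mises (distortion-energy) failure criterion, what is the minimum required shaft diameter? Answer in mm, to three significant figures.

d = 78.2 mm

σ_allow = σ_y/n = 699/4 = 174.8 MPa.
For a solid shaft σ_b = 32M/(πd³) and τ = 16T/(πd³), so the von Mises stress is σ' = (16/πd³)·√(4M²+3T²).
√(4M²+3T²) = √(4×(7.460×10^6)² + 3×(3.920×10^6)²) = 1.639×10^7 N·mm.
d³ = 16×1.639×10^7/(π×174.8) = 477700 mm³.
d = 78.17 mm.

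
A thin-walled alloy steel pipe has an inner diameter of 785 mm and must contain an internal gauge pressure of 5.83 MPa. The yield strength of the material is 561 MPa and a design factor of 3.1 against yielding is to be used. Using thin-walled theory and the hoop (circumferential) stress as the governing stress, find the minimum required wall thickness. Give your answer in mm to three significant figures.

t = 12.6 mm

σ_allow = 561/3.1 = 181.0 MPa.
Hoop stress σ_h = pD/(2t), so t = pD/(2σ_allow) = 5.83×785/(2×181.0) = 12.64 mm.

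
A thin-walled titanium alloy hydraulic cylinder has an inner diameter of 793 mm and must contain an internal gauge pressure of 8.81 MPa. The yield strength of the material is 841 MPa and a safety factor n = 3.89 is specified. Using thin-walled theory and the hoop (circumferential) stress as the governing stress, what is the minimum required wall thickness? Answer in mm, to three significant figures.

σ_allow = 841/3.89 = 216.2 MPa.
Hoop stress σ_h = pD/(2t), so t = pD/(2σ_allow) = 8.81×793/(2×216.2) = 16.16 mm.

t = 16.2 mm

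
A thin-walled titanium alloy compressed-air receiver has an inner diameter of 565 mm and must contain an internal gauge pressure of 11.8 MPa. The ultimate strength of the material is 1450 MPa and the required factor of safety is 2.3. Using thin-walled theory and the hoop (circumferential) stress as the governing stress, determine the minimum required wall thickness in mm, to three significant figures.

t = 5.29 mm

σ_allow = 1450/2.3 = 630.4 MPa.
Hoop stress σ_h = pD/(2t), so t = pD/(2σ_allow) = 11.8×565/(2×630.4) = 5.288 mm.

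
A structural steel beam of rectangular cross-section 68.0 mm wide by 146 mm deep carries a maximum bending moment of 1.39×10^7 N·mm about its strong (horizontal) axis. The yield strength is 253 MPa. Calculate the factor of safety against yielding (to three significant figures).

Section modulus S = bh²/6 = 68.0×146²/6 = 241600 mm³.
σ = M/S = 1.3900×10^7/241600 = 57.54 MPa.
n = 253/57.54 = 4.397.

n = 4.40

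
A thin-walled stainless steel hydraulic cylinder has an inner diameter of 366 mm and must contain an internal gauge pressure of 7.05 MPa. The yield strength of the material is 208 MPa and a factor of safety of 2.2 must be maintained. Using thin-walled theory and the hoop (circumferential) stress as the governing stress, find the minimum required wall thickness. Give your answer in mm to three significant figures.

t = 13.6 mm

σ_allow = 208/2.2 = 94.55 MPa.
Hoop stress σ_h = pD/(2t), so t = pD/(2σ_allow) = 7.05×366/(2×94.55) = 13.65 mm.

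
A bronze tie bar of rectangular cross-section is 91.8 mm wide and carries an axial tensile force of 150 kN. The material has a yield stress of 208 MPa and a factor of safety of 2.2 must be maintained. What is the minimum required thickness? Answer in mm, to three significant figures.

t = 17.3 mm

σ_allow = 208/2.2 = 94.55 MPa.
Required area A = F/σ_allow = 150000/94.55 = 1587 mm².
t = A/w = 1587/91.8 = 17.28 mm.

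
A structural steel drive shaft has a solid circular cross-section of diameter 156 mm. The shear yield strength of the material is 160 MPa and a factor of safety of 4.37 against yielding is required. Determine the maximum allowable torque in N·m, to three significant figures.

T_allow = 27300 N·m

τ_allow = 160/4.37 = 36.61 MPa.
For a solid shaft T_allow = τ_allow·πd³/16; πd³/16 = π×156³/16 = 745400 mm³.
T_allow = 36.61×745400 = 2.729×10^7 N·mm = 27290 N·m.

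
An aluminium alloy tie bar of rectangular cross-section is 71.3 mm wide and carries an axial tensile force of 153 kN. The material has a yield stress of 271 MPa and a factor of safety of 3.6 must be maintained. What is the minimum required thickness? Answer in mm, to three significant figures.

t = 28.5 mm

σ_allow = 271/3.6 = 75.28 MPa.
Required area A = F/σ_allow = 153000/75.28 = 2032 mm².
t = A/w = 2032/71.3 = 28.51 mm.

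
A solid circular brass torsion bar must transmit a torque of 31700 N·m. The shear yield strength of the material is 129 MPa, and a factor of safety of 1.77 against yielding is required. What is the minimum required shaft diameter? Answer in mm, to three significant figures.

Allowable shear stress τ_allow = 129/1.77 = 72.88 MPa.
For a solid shaft τ = 16T/(πd³), so d³ = 16T/(π τ_allow) = 16×3.1700×10^7/(π×72.88) = 2.215×10^6 mm³.
d = (2.215×10^6)^(1/3) = 130.4 mm.

d = 130 mm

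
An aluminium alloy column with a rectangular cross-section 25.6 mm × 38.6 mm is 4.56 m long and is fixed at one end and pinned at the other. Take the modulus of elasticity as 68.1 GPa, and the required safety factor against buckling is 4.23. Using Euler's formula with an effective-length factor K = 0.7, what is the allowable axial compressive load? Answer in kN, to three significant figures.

Buckling occurs about the weak axis: I_min = h·b³/12 = 38.6×25.6³/12 = 53970 mm⁴ (b = 25.6 mm is the smaller dimension).
Effective length L_e = KL = 0.7×4.56 m = 3192 mm.
Euler critical load P_cr = π²EI/L_e² = π²×68100×53970/3192² = 3560 N.
P_allow = P_cr/n = 3560/4.23 = 841.6 N.

P_allow = 0.842 kN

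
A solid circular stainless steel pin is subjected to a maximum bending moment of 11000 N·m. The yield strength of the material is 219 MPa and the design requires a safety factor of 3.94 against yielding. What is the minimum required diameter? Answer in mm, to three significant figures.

d = 126 mm

σ_allow = 219/3.94 = 55.58 MPa.
For a solid circular section σ = 32M/(πd³), so d³ = 32M/(π σ_allow) = 32×1.1000×10^7/(π×55.58) = 2.016×10^6 mm³.
d = 126.3 mm.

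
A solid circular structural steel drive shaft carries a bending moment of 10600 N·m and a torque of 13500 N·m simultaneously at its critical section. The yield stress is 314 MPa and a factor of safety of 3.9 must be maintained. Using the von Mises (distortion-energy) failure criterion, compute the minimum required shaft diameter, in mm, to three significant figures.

σ_allow = σ_y/n = 314/3.9 = 80.51 MPa.
For a solid shaft σ_b = 32M/(πd³) and τ = 16T/(πd³), so the von Mises stress is σ' = (16/πd³)·√(4M²+3T²).
√(4M²+3T²) = √(4×(1.060×10^7)² + 3×(1.350×10^7)²) = 3.156×10^7 N·mm.
d³ = 16×3.156×10^7/(π×80.51) = 1.997×10^6 mm³.
d = 125.9 mm.

d = 126 mm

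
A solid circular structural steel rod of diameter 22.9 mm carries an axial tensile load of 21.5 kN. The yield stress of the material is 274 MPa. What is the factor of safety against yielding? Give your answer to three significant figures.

A = πd²/4 = 411.9 mm².
σ = F/A = 21500/411.9 = 52.20 MPa.
n = 274/52.20 = 5.249.

n = 5.25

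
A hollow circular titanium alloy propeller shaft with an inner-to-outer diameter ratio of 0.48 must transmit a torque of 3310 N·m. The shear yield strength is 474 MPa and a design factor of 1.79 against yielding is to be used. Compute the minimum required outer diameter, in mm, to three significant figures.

d_o = 40.7 mm

τ_allow = 474/1.79 = 264.8 MPa.
For a hollow shaft τ = 16T/[πd_o³(1−k⁴)] with k = 0.48, so 1−k⁴ = 0.9469.
d_o³ = 16T/[π τ_allow (1−k⁴)] = 16×3310000/(π×264.8×0.9469) = 67230 mm³.
d_o = 40.66 mm.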